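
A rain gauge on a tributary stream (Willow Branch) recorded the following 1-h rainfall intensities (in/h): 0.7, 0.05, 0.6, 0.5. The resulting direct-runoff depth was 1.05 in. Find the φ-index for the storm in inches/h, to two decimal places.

φ ≈ 0.25 in/h

Only the 3 blocks with intensity above φ contribute runoff: 0.7, 0.6, 0.5 in/h.
Σ(I−φ)·Δt = d  ⇒  (0.7+0.6+0.5 − 3φ)·1 = 1.05
φ = (1.800 − 1.05/1) / 3 = 0.25 in/h.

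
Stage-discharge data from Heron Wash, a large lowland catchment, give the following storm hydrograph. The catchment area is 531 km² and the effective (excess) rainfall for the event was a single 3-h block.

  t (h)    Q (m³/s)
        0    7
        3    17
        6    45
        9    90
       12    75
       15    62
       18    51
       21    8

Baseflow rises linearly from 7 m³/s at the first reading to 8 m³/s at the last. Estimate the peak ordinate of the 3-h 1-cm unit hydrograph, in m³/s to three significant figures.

Direct runoff: 0.00, 9.86, 37.71, 82.57, 67.43, 54.29, 43.14, 0.00 m³/s; ΣQ_DR = 295.0 m³/s, peak = 82.57 m³/s.
Runoff depth d = ΣQ_DR·Δt / A = 295.0 × 10800 / (531 km²) = 6.000 mm.
The 1-cm UH is the DRH scaled by (10 mm)/d, so U_p = 82.57 × 10/6.000 = 138 m³/s.

U_p ≈ 138 m³/s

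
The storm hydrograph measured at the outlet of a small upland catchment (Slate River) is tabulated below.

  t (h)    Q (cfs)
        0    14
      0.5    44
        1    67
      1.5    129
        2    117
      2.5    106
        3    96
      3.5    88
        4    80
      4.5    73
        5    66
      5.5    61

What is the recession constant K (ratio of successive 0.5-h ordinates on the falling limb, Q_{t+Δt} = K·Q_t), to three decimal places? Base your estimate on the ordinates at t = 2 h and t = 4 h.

K ≈ 0.909

Using the recession-limb readings at t = 2 h and t = 4 h: Q falls from 117 to 80 cfs over 4 intervals.
K = (Q₂/Q₁)^(1/4) = (80/117)^(1/4) = 0.909.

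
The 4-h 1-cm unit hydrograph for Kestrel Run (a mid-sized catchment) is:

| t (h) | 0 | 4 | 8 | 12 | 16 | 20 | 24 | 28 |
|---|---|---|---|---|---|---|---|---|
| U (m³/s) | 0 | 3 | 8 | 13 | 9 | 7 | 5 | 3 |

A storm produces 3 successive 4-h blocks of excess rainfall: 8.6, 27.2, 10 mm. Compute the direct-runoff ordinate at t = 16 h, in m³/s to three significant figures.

Q ≈ 51.1 m³/s

By discrete convolution, Q_j = Σ (P_i / 10 mm) · U_{j−i}.
At t = 16 h (j=4): Q = (8.6/10)·9 + (27.2/10)·13 + (10/10)·8 = 51.1 m³/s.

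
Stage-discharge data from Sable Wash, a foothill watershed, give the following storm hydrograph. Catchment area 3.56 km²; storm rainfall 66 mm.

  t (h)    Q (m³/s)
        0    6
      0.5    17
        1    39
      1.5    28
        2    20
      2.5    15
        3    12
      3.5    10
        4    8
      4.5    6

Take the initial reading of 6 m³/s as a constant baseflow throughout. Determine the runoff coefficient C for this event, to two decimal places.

C ≈ 0.77

ΣQ_DR = 101.0 m³/s; V = ΣQ_DR·Δt = 1.818 × 10^5 m³.
Runoff depth d = V / A = 51.07 mm.
C = d / P = 51.07 / 66 = 0.77.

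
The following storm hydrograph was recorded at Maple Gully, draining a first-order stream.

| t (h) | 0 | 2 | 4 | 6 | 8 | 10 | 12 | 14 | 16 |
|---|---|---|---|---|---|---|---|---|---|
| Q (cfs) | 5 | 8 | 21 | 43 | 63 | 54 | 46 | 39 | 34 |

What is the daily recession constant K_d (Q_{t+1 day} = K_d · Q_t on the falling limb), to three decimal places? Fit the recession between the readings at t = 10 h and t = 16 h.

Between t = 10 h and t = 16 h the flow falls from 54 to 34 cfs over 3×2 h = 6 h.
Per-interval ratio K = (34/54)^(1/3) = 0.8571; K_d = K^(24/2) = 0.157.

K_d ≈ 0.157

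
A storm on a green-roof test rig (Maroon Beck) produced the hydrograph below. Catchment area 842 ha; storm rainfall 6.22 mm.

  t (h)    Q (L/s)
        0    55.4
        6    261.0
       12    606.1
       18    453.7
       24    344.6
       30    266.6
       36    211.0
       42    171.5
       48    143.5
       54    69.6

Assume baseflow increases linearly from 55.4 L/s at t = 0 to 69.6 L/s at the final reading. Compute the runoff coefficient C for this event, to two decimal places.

C ≈ 0.81

ΣQ_DR = 1958 L/s; V = ΣQ_DR·Δt = 4.229 × 10^7 L.
Runoff depth d = V / A = 5.023 mm.
C = d / P = 5.023 / 6.22 = 0.81.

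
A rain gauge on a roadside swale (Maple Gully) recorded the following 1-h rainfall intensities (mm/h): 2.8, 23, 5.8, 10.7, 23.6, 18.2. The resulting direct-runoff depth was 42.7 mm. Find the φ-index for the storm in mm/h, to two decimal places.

φ ≈ 8.20 mm/h

Only the 4 blocks with intensity above φ contribute runoff: 23, 10.7, 23.6, 18.2 mm/h.
Σ(I−φ)·Δt = d  ⇒  (23+10.7+23.6+18.2 − 4φ)·1 = 42.7
φ = (75.50 − 42.7/1) / 4 = 8.20 mm/h.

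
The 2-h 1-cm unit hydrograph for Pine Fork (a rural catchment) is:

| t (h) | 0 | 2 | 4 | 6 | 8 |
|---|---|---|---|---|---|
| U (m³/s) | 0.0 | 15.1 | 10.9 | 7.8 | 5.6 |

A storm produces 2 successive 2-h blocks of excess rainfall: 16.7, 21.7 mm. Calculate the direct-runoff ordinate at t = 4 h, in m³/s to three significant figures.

By discrete convolution, Q_j = Σ (P_i / 10 mm) · U_{j−i}.
At t = 4 h (j=2): Q = (16.7/10)·10.9 + (21.7/10)·15.1 = 51.0 m³/s.

Q ≈ 51.0 m³/s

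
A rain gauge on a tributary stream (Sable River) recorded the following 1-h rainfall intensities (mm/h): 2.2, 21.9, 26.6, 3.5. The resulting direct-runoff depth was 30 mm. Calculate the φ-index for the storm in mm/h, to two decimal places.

φ ≈ 9.25 mm/h

Only the 2 blocks with intensity above φ contribute runoff: 21.9, 26.6 mm/h.
Σ(I−φ)·Δt = d  ⇒  (21.9+26.6 − 2φ)·1 = 30
φ = (48.50 − 30/1) / 2 = 9.25 mm/h.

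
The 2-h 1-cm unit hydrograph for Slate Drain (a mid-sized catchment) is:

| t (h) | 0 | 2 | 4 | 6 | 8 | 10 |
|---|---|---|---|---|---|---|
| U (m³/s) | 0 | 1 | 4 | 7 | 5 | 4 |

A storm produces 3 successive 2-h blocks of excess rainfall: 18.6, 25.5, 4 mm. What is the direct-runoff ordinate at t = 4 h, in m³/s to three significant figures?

By discrete convolution, Q_j = Σ (P_i / 10 mm) · U_{j−i}.
At t = 4 h (j=2): Q = (18.6/10)·4 + (25.5/10)·1 + (4/10)·0 = 9.99 m³/s.

Q ≈ 9.99 m³/s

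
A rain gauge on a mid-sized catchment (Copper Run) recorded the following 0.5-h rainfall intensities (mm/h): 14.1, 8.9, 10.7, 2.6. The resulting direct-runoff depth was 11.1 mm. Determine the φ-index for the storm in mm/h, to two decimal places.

φ ≈ 3.83 mm/h

Only the 3 blocks with intensity above φ contribute runoff: 14.1, 8.9, 10.7 mm/h.
Σ(I−φ)·Δt = d  ⇒  (14.1+8.9+10.7 − 3φ)·0.5 = 11.1
φ = (33.70 − 11.1/0.5) / 3 = 3.83 mm/h.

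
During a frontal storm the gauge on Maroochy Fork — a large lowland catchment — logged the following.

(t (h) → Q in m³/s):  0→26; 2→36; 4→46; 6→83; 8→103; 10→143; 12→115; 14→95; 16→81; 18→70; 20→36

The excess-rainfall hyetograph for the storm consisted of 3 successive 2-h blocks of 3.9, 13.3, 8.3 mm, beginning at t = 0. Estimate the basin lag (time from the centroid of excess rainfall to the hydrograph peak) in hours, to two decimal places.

Centroid of excess rainfall: t_c = Σ P_i·t̄_i / ΣP_i = 3.3451 h (block centres at 1, 3, 5 h).
Hydrograph peak occurs at t = 10 h, so basin lag t_L = 10 − 3.3451 = 6.65 h.

t_L ≈ 6.65 h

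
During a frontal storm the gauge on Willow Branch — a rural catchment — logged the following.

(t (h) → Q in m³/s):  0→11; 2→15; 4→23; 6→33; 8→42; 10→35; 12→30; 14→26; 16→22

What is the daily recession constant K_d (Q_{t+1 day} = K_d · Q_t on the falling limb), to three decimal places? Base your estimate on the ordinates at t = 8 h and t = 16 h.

Between t = 8 h and t = 16 h the flow falls from 42 to 22 m³/s over 4×2 h = 8 h.
Per-interval ratio K = (22/42)^(1/4) = 0.8507; K_d = K^(24/2) = 0.144.

K_d ≈ 0.144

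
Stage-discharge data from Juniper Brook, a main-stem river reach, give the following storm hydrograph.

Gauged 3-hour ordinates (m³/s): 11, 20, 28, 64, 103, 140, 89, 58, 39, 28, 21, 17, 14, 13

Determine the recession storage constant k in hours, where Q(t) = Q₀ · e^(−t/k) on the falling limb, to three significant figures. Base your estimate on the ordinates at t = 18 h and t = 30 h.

On the falling limb, Q drops from 89 to 21 m³/s between t = 18 h and t = 30 h (Δt = 12 h).
k = −Δt / ln(Q₂/Q₁) = −12 / ln(21/89) = 8.31 h.

k ≈ 8.31 h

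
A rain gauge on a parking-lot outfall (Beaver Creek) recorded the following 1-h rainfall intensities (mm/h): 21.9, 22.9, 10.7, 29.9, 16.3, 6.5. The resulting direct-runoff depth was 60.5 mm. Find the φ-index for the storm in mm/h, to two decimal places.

Only the 5 blocks with intensity above φ contribute runoff: 21.9, 22.9, 10.7, 29.9, 16.3 mm/h.
Σ(I−φ)·Δt = d  ⇒  (21.9+22.9+10.7+29.9+16.3 − 5φ)·1 = 60.5
φ = (101.7 − 60.5/1) / 5 = 8.24 mm/h.

φ ≈ 8.24 mm/h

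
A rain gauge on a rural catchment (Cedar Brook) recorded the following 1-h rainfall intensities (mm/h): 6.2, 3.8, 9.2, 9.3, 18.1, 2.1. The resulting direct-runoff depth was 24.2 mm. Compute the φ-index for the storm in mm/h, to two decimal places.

φ ≈ 4.65 mm/h

Only the 4 blocks with intensity above φ contribute runoff: 6.2, 9.2, 9.3, 18.1 mm/h.
Σ(I−φ)·Δt = d  ⇒  (6.2+9.2+9.3+18.1 − 4φ)·1 = 24.2
φ = (42.80 − 24.2/1) / 4 = 4.65 mm/h.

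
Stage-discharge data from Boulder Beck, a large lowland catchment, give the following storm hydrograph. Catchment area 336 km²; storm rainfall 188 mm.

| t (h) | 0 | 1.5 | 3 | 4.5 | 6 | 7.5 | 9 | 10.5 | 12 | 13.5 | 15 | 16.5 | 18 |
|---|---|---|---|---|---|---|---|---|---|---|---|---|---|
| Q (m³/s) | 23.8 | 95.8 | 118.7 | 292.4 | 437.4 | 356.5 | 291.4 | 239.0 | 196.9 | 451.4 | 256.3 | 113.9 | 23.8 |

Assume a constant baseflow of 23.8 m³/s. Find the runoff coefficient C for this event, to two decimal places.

ΣQ_DR = 2588 m³/s; V = ΣQ_DR·Δt = 1.397 × 10^7 m³.
Runoff depth d = V / A = 41.59 mm.
C = d / P = 41.59 / 188 = 0.22.

C ≈ 0.22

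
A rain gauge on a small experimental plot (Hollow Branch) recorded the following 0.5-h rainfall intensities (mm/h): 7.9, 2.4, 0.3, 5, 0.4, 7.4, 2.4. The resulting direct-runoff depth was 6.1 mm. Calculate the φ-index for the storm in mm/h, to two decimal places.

Only the 3 blocks with intensity above φ contribute runoff: 7.9, 5, 7.4 mm/h.
Σ(I−φ)·Δt = d  ⇒  (7.9+5+7.4 − 3φ)·0.5 = 6.1
φ = (20.30 − 6.1/0.5) / 3 = 2.70 mm/h.

φ ≈ 2.70 mm/h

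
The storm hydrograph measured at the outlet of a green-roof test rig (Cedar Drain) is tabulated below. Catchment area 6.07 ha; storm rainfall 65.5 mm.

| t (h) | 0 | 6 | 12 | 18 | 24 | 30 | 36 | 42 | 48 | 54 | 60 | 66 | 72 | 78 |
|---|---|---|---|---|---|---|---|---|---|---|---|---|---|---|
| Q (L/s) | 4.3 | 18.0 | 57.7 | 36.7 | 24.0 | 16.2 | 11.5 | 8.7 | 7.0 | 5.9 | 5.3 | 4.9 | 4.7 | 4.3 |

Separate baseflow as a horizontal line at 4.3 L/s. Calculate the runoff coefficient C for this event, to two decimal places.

C ≈ 0.81

ΣQ_DR = 149.0 L/s; V = ΣQ_DR·Δt = 3.218 × 10^6 L.
Runoff depth d = V / A = 53.02 mm.
C = d / P = 53.02 / 65.5 = 0.81.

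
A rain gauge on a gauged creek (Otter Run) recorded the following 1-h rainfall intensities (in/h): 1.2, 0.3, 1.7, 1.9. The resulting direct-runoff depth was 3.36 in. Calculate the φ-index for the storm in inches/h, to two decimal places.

φ ≈ 0.48 in/h

Only the 3 blocks with intensity above φ contribute runoff: 1.2, 1.7, 1.9 in/h.
Σ(I−φ)·Δt = d  ⇒  (1.2+1.7+1.9 − 3φ)·1 = 3.36
φ = (4.800 − 3.36/1) / 3 = 0.48 in/h.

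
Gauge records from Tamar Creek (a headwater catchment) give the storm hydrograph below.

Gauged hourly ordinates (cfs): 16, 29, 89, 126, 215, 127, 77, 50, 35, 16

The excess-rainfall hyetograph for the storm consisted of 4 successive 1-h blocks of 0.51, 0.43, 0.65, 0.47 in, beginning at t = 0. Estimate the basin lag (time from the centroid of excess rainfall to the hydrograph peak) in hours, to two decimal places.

Centroid of excess rainfall: t_c = Σ P_i·t̄_i / ΣP_i = 2.0243 h (block centres at 0.5, 1.5, 2.5, 3.5 h).
Hydrograph peak occurs at t = 4 h, so basin lag t_L = 4 − 2.0243 = 1.98 h.

t_L ≈ 1.98 h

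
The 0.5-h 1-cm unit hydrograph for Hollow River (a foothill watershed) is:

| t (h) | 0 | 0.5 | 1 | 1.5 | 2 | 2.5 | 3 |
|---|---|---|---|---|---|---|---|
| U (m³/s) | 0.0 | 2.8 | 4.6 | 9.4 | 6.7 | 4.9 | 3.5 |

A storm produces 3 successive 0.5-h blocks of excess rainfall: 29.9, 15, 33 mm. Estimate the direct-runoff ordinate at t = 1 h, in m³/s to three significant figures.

By discrete convolution, Q_j = Σ (P_i / 10 mm) · U_{j−i}.
At t = 1 h (j=2): Q = (29.9/10)·4.6 + (15/10)·2.8 + (33/10)·0.0 = 18.0 m³/s.

Q ≈ 18.0 m³/s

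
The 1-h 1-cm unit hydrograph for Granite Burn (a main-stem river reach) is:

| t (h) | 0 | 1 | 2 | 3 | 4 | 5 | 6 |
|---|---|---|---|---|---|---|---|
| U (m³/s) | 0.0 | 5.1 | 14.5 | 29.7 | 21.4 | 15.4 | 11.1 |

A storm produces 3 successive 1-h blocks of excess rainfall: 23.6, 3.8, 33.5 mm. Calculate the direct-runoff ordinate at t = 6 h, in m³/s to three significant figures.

By discrete convolution, Q_j = Σ (P_i / 10 mm) · U_{j−i}.
At t = 6 h (j=6): Q = (23.6/10)·11.1 + (3.8/10)·15.4 + (33.5/10)·21.4 = 104 m³/s.

Q ≈ 104 m³/s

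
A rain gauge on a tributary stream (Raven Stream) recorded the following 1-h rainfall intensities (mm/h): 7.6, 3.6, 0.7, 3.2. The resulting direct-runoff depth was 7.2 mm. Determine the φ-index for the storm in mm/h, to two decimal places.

φ ≈ 2.40 mm/h

Only the 3 blocks with intensity above φ contribute runoff: 7.6, 3.6, 3.2 mm/h.
Σ(I−φ)·Δt = d  ⇒  (7.6+3.6+3.2 − 3φ)·1 = 7.2
φ = (14.40 − 7.2/1) / 3 = 2.40 mm/h.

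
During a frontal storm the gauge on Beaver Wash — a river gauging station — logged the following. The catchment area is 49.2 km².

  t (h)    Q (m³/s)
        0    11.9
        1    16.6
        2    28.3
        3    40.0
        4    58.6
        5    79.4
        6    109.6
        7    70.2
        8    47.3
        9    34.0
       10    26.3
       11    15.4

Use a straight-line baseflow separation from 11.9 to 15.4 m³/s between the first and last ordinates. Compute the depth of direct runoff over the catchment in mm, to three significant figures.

d ≈ 27.4 mm

Direct runoff: 0.00, 4.38, 15.76, 27.15, 45.43, 65.91, 95.79, 56.07, 32.85, 19.24, 11.22, 0.00 m³/s; ΣQ_DR = 373.8 m³/s.
V = ΣQ_DR · Δt = 373.8 × 3600 s = 1.346 × 10^6 m³.
Over A = 49.2 km², depth = V / A = 27.4 mm.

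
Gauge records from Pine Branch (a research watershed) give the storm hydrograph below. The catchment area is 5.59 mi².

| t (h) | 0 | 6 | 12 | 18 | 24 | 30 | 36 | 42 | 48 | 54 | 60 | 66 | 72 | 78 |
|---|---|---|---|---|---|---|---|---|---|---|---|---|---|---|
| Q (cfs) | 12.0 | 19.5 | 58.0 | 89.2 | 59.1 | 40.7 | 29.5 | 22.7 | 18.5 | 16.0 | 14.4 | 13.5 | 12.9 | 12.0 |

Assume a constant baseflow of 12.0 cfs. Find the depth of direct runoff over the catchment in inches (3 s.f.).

d ≈ 0.416 in

Direct runoff: 0.0, 7.5, 46.0, 77.2, 47.1, 28.7, 17.5, 10.7, 6.5, 4.0, 2.4, 1.5, 0.9, 0.0 cfs; ΣQ_DR = 250.0 cfs.
V = ΣQ_DR · Δt = 250.0 × 21600 s = 5.400 × 10^6 ft³.
Over A = 5.59 mi², depth = V / A = 0.416 in.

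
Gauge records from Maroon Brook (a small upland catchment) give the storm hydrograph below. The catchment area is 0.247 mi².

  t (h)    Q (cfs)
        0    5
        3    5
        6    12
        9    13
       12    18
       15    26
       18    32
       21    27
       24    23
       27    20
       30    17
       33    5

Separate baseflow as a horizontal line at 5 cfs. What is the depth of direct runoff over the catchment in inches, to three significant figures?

Direct runoff: 0.0, 0.0, 7.0, 8.0, 13.0, 21.0, 27.0, 22.0, 18.0, 15.0, 12.0, 0.0 cfs; ΣQ_DR = 143.0 cfs.
V = ΣQ_DR · Δt = 143.0 × 10800 s = 1.544 × 10^6 ft³.
Over A = 0.247 mi², depth = V / A = 2.69 in.

d ≈ 2.69 in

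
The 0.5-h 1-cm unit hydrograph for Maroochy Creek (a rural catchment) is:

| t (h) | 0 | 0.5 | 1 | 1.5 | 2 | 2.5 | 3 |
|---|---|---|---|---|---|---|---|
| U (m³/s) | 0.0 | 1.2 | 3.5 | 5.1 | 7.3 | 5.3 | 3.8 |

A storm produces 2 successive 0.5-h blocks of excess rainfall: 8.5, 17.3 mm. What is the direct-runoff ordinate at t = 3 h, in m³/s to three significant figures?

By discrete convolution, Q_j = Σ (P_i / 10 mm) · U_{j−i}.
At t = 3 h (j=6): Q = (8.5/10)·3.8 + (17.3/10)·5.3 = 12.4 m³/s.

Q ≈ 12.4 m³/s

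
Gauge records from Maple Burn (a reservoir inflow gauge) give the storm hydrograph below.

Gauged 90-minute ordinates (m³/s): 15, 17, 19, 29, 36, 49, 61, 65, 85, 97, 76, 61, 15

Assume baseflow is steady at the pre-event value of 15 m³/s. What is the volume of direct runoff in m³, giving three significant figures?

Direct-runoff ordinates (Q − Q_b): 0.0, 2.0, 4.0, 14.0, 21.0, 34.0, 46.0, 50.0, 70.0, 82.0, 61.0, 46.0, 0.0 m³/s.
ΣQ_DR = 430.0 m³/s.
With Δt = 1.5 h = 5400 s, V = ΣQ_DR · Δt = 430.0 × 5400 = 2.32 × 10^6 m³.

V ≈ 2.32 × 10^6 m³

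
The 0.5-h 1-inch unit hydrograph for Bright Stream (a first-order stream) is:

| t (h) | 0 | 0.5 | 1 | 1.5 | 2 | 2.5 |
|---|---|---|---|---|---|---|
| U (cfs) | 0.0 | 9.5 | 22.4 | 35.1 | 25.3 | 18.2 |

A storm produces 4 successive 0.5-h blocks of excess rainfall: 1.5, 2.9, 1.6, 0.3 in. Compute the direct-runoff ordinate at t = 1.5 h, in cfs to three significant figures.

By discrete convolution, Q_j = Σ (P_i / 1 in) · U_{j−i}.
At t = 1.5 h (j=3): Q = (1.5/1)·35.1 + (2.9/1)·22.4 + (1.6/1)·9.5 + (0.3/1)·0.0 = 133 cfs.

Q ≈ 133 cfs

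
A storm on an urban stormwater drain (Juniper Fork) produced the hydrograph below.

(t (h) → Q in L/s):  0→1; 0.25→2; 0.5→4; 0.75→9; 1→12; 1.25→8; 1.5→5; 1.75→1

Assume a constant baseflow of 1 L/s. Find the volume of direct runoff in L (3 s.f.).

Direct-runoff ordinates (Q − Q_b): 0.0, 1.0, 3.0, 8.0, 11.0, 7.0, 4.0, 0.0 L/s.
ΣQ_DR = 34.00 L/s.
With Δt = 0.25 h = 900 s, V = ΣQ_DR · Δt = 34.00 × 900 = 30600 L.

V ≈ 30600 L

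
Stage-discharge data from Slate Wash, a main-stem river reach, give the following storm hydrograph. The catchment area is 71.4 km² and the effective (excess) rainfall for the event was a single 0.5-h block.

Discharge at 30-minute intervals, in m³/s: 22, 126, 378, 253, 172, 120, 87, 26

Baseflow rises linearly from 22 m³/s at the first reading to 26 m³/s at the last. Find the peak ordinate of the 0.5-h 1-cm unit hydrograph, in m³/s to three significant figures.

U_p ≈ 142 m³/s

Direct runoff: 0.00, 103.43, 354.86, 229.29, 147.71, 95.14, 61.57, 0.00 m³/s; ΣQ_DR = 992.0 m³/s, peak = 354.86 m³/s.
Runoff depth d = ΣQ_DR·Δt / A = 992.0 × 1800 / (71.4 km²) = 25.01 mm.
The 1-cm UH is the DRH scaled by (10 mm)/d, so U_p = 354.86 × 10/25.01 = 142 m³/s.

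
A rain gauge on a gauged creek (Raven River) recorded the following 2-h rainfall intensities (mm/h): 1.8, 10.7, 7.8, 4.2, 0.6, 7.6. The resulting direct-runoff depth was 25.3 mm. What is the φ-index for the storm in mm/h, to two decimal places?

Only the 3 blocks with intensity above φ contribute runoff: 10.7, 7.8, 7.6 mm/h.
Σ(I−φ)·Δt = d  ⇒  (10.7+7.8+7.6 − 3φ)·2 = 25.3
φ = (26.10 − 25.3/2) / 3 = 4.48 mm/h.

φ ≈ 4.48 mm/h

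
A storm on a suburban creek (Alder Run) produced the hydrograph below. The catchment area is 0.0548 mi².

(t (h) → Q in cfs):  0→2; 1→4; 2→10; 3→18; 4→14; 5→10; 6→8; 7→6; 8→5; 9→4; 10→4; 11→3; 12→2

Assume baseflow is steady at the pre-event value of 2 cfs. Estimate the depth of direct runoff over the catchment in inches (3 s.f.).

d ≈ 1.81 in

Direct runoff: 0.0, 2.0, 8.0, 16.0, 12.0, 8.0, 6.0, 4.0, 3.0, 2.0, 2.0, 1.0, 0.0 cfs; ΣQ_DR = 64.00 cfs.
V = ΣQ_DR · Δt = 64.00 × 3600 s = 2.304 × 10^5 ft³.
Over A = 0.0548 mi², depth = V / A = 1.81 in.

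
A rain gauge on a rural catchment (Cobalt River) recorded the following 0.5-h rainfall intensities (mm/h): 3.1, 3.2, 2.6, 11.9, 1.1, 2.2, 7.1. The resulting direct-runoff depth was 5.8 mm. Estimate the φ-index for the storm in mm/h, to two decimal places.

φ ≈ 3.70 mm/h

Only the 2 blocks with intensity above φ contribute runoff: 11.9, 7.1 mm/h.
Σ(I−φ)·Δt = d  ⇒  (11.9+7.1 − 2φ)·0.5 = 5.8
φ = (19.00 − 5.8/0.5) / 2 = 3.70 mm/h.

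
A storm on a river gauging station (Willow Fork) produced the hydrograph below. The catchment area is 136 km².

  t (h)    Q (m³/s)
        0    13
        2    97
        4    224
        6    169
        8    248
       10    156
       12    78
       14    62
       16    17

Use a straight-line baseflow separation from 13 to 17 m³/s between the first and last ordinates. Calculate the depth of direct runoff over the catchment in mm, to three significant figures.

Direct runoff: 0.00, 83.50, 210.00, 154.50, 233.00, 140.50, 62.00, 45.50, 0.00 m³/s; ΣQ_DR = 929.0 m³/s.
V = ΣQ_DR · Δt = 929.0 × 7200 s = 6.689 × 10^6 m³.
Over A = 136 km², depth = V / A = 49.2 mm.

d ≈ 49.2 mm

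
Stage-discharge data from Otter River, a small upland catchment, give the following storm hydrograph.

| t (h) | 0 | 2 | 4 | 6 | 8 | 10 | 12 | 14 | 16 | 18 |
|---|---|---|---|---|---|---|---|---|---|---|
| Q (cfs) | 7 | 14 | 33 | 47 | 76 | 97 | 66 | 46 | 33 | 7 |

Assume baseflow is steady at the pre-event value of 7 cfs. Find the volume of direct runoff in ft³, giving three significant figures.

V ≈ 2.56 × 10^6 ft³

Direct-runoff ordinates (Q − Q_b): 0.0, 7.0, 26.0, 40.0, 69.0, 90.0, 59.0, 39.0, 26.0, 0.0 cfs.
ΣQ_DR = 356.0 cfs.
With Δt = 2 h = 7200 s, V = ΣQ_DR · Δt = 356.0 × 7200 = 2.56 × 10^6 ft³.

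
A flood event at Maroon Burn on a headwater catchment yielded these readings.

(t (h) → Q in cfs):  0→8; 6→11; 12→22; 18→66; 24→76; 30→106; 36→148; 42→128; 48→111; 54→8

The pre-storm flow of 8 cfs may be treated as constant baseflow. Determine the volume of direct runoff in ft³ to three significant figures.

Direct-runoff ordinates (Q − Q_b): 0.0, 3.0, 14.0, 58.0, 68.0, 98.0, 140.0, 120.0, 103.0, 0.0 cfs.
ΣQ_DR = 604.0 cfs.
With Δt = 6 h = 21600 s, V = ΣQ_DR · Δt = 604.0 × 21600 = 1.30 × 10^7 ft³.

V ≈ 1.30 × 10^7 ft³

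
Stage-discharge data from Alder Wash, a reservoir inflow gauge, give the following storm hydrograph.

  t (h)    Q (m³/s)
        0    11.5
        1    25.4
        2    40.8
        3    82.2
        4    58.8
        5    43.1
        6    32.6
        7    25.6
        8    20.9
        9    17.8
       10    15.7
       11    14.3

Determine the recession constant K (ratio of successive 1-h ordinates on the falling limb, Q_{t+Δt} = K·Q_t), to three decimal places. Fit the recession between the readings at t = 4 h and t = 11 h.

Using the recession-limb readings at t = 4 h and t = 11 h: Q falls from 58.8 to 14.3 m³/s over 7 intervals.
K = (Q₂/Q₁)^(1/7) = (14.3/58.8)^(1/7) = 0.817.

K ≈ 0.817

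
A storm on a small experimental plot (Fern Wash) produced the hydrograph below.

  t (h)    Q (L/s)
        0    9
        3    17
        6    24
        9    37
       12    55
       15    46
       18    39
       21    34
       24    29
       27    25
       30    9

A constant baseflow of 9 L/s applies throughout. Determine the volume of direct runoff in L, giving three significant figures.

V ≈ 2.43 × 10^6 L

Direct-runoff ordinates (Q − Q_b): 0.0, 8.0, 15.0, 28.0, 46.0, 37.0, 30.0, 25.0, 20.0, 16.0, 0.0 L/s.
ΣQ_DR = 225.0 L/s.
With Δt = 3 h = 10800 s, V = ΣQ_DR · Δt = 225.0 × 10800 = 2.43 × 10^6 L.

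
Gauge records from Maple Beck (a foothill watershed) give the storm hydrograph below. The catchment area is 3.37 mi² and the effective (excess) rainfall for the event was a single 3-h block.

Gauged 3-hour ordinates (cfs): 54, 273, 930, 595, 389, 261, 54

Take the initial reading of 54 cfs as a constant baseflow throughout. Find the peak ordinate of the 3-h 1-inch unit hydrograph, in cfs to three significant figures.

U_p ≈ 292 cfs

Direct runoff: 0.0, 219.0, 876.0, 541.0, 335.0, 207.0, 0.0 cfs; ΣQ_DR = 2178 cfs, peak = 876.0 cfs.
Runoff depth d = ΣQ_DR·Δt / A = 2178 × 10800 / (3.37 mi²) = 3.004 in.
The 1-inch UH is the DRH scaled by (1 in)/d, so U_p = 876.0 × 1/3.004 = 292 cfs.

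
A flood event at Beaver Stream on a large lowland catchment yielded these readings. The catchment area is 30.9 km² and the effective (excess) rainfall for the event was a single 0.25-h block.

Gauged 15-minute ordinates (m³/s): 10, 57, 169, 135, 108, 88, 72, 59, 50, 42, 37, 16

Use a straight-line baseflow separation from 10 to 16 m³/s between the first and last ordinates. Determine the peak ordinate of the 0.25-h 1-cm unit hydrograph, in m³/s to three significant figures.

Direct runoff: 0.00, 46.45, 157.91, 123.36, 95.82, 75.27, 58.73, 45.18, 35.64, 27.09, 21.55, 0.00 m³/s; ΣQ_DR = 687.0 m³/s, peak = 157.91 m³/s.
Runoff depth d = ΣQ_DR·Δt / A = 687.0 × 900 / (30.9 km²) = 20.01 mm.
The 1-cm UH is the DRH scaled by (10 mm)/d, so U_p = 157.91 × 10/20.01 = 78.9 m³/s.

U_p ≈ 78.9 m³/s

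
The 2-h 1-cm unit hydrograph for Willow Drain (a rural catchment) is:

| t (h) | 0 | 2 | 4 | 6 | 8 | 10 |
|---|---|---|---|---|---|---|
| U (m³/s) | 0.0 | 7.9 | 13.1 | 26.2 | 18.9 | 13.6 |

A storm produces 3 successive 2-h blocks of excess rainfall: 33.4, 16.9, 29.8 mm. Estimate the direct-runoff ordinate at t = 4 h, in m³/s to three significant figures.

Q ≈ 57.1 m³/s

By discrete convolution, Q_j = Σ (P_i / 10 mm) · U_{j−i}.
At t = 4 h (j=2): Q = (33.4/10)·13.1 + (16.9/10)·7.9 + (29.8/10)·0.0 = 57.1 m³/s.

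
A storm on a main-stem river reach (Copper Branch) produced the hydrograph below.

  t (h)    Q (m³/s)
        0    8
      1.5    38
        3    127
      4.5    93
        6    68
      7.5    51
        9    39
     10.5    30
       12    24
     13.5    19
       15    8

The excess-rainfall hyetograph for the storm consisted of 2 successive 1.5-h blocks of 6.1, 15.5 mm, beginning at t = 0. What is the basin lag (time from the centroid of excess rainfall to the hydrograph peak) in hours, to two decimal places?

Centroid of excess rainfall: t_c = Σ P_i·t̄_i / ΣP_i = 1.8264 h (block centres at 0.75, 2.25 h).
Hydrograph peak occurs at t = 3 h, so basin lag t_L = 3 − 1.8264 = 1.17 h.

t_L ≈ 1.17 h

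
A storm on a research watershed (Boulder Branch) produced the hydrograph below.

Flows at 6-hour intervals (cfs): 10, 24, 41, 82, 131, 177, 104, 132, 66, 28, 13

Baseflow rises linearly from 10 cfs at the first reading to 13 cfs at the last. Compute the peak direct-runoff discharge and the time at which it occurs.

Subtracting baseflow gives direct-runoff ordinates: 0.00, 13.70, 30.40, 71.10, 119.80, 165.50, 92.20, 119.90, 53.60, 15.30, 0.00 cfs.
The maximum is 165.50 cfs, occurring at the reading for t = 30 h.

Q_p = 165.50 cfs at t = 30 h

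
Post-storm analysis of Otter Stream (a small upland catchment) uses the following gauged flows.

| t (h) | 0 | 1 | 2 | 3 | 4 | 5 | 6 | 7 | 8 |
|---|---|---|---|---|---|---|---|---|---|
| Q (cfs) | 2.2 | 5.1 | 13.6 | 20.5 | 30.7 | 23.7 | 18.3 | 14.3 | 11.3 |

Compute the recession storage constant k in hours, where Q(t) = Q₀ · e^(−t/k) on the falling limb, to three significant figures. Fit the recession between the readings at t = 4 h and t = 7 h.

On the falling limb, Q drops from 30.7 to 14.3 cfs between t = 4 h and t = 7 h (Δt = 3 h).
k = −Δt / ln(Q₂/Q₁) = −3 / ln(14.3/30.7) = 3.93 h.

k ≈ 3.93 h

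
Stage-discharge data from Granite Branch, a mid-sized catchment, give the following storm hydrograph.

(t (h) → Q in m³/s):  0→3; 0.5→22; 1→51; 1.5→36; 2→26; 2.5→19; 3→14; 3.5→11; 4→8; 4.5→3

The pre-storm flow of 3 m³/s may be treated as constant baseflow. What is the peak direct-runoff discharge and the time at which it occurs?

Q_p = 48.0 m³/s at t = 1 h

Subtracting baseflow gives direct-runoff ordinates: 0.0, 19.0, 48.0, 33.0, 23.0, 16.0, 11.0, 8.0, 5.0, 0.0 m³/s.
The maximum is 48.0 m³/s, occurring at the reading for t = 1 h.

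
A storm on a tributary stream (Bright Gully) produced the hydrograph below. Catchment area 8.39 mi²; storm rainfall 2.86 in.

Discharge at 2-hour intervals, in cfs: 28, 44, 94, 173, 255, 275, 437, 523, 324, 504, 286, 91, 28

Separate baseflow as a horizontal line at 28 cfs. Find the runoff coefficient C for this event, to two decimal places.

C ≈ 0.35

ΣQ_DR = 2698 cfs; V = ΣQ_DR·Δt = 1.943 × 10^7 ft³.
Runoff depth d = V / A = 0.9966 in.
C = d / P = 0.9966 / 2.86 = 0.35.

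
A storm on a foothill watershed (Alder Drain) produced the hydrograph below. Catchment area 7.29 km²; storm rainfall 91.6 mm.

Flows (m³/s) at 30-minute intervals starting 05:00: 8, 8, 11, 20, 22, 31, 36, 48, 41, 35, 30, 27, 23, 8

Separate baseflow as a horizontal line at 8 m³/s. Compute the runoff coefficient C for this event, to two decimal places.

C ≈ 0.64

ΣQ_DR = 236.0 m³/s; V = ΣQ_DR·Δt = 4.248 × 10^5 m³.
Runoff depth d = V / A = 58.27 mm.
C = d / P = 58.27 / 91.6 = 0.64.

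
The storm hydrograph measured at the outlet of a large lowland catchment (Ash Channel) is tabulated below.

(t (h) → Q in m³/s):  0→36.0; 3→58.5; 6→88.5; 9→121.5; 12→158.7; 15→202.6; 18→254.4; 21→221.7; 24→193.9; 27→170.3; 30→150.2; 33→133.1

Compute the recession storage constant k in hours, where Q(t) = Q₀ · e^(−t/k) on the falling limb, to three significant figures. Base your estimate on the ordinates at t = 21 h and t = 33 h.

k ≈ 23.5 h

On the falling limb, Q drops from 221.7 to 133.1 m³/s between t = 21 h and t = 33 h (Δt = 12 h).
k = −Δt / ln(Q₂/Q₁) = −12 / ln(133.1/221.7) = 23.5 h.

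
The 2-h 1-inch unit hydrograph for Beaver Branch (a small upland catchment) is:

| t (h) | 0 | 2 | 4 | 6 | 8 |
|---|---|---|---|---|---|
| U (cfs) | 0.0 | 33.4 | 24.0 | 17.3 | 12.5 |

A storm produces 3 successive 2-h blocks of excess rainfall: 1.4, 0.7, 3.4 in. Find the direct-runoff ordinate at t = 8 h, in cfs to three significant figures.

Q ≈ 111 cfs

By discrete convolution, Q_j = Σ (P_i / 1 in) · U_{j−i}.
At t = 8 h (j=4): Q = (1.4/1)·12.5 + (0.7/1)·17.3 + (3.4/1)·24.0 = 111 cfs.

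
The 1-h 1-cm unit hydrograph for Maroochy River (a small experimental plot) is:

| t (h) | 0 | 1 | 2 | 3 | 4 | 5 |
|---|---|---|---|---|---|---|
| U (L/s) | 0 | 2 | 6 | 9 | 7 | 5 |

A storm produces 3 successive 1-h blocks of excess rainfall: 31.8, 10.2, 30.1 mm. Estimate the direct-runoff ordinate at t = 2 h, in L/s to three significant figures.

Q ≈ 21.1 L/s

By discrete convolution, Q_j = Σ (P_i / 10 mm) · U_{j−i}.
At t = 2 h (j=2): Q = (31.8/10)·6 + (10.2/10)·2 + (30.1/10)·0 = 21.1 L/s.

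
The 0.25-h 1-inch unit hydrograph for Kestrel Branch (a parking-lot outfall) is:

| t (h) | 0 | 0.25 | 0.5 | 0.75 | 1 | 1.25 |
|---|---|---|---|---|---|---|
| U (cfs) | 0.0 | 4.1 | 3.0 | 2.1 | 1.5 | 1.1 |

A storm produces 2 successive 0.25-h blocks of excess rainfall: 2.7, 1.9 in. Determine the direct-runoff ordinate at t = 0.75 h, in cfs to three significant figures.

Q ≈ 11.4 cfs

By discrete convolution, Q_j = Σ (P_i / 1 in) · U_{j−i}.
At t = 0.75 h (j=3): Q = (2.7/1)·2.1 + (1.9/1)·3.0 = 11.4 cfs.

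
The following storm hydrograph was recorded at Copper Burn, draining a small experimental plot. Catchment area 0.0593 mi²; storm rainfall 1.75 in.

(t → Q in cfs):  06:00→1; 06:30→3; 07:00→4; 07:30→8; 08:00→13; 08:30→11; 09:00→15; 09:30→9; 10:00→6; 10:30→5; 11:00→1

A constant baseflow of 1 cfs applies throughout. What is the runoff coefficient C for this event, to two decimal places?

ΣQ_DR = 65.00 cfs; V = ΣQ_DR·Δt = 1.170 × 10^5 ft³.
Runoff depth d = V / A = 0.8493 in.
C = d / P = 0.8493 / 1.75 = 0.49.

C ≈ 0.49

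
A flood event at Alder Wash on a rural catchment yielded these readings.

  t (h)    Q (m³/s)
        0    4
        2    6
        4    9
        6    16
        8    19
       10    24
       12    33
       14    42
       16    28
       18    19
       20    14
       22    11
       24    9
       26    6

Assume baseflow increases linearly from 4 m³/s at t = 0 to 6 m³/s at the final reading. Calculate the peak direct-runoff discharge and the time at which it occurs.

Subtracting baseflow gives direct-runoff ordinates: 0.00, 1.85, 4.69, 11.54, 14.38, 19.23, 28.08, 36.92, 22.77, 13.62, 8.46, 5.31, 3.15, 0.00 m³/s.
The maximum is 36.92 m³/s, occurring at the reading for t = 14 h.

Q_p = 36.92 m³/s at t = 14 h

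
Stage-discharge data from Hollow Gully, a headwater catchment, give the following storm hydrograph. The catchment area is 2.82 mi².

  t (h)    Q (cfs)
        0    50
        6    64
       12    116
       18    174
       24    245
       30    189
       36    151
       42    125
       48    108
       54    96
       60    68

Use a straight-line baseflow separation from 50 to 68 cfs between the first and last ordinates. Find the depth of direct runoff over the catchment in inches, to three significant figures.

d ≈ 2.43 in

Direct runoff: 0.00, 12.20, 62.40, 118.60, 187.80, 130.00, 90.20, 62.40, 43.60, 29.80, 0.00 cfs; ΣQ_DR = 737.0 cfs.
V = ΣQ_DR · Δt = 737.0 × 21600 s = 1.592 × 10^7 ft³.
Over A = 2.82 mi², depth = V / A = 2.43 in.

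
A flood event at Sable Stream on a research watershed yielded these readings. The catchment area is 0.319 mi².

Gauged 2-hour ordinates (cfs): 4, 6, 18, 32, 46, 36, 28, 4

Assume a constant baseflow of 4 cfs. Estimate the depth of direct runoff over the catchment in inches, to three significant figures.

d ≈ 1.38 in

Direct runoff: 0.0, 2.0, 14.0, 28.0, 42.0, 32.0, 24.0, 0.0 cfs; ΣQ_DR = 142.0 cfs.
V = ΣQ_DR · Δt = 142.0 × 7200 s = 1.022 × 10^6 ft³.
Over A = 0.319 mi², depth = V / A = 1.38 in.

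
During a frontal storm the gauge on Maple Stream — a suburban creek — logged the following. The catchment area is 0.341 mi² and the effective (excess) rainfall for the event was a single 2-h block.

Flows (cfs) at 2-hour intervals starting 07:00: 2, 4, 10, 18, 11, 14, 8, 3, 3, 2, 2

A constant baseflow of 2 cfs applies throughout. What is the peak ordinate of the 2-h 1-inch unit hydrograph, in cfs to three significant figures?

Direct runoff: 0.0, 2.0, 8.0, 16.0, 9.0, 12.0, 6.0, 1.0, 1.0, 0.0, 0.0 cfs; ΣQ_DR = 55.00 cfs, peak = 16.0 cfs.
Runoff depth d = ΣQ_DR·Δt / A = 55.00 × 7200 / (0.341 mi²) = 0.4999 in.
The 1-inch UH is the DRH scaled by (1 in)/d, so U_p = 16.0 × 1/0.4999 = 32.0 cfs.

U_p ≈ 32.0 cfs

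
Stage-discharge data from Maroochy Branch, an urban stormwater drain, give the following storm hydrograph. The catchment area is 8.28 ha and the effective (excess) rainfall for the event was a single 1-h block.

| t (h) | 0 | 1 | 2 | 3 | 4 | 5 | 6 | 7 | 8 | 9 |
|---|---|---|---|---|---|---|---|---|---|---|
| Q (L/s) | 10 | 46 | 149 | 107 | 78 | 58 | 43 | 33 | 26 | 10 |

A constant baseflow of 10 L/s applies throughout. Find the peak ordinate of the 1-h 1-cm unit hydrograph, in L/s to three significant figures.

Direct runoff: 0.0, 36.0, 139.0, 97.0, 68.0, 48.0, 33.0, 23.0, 16.0, 0.0 L/s; ΣQ_DR = 460.0 L/s, peak = 139.0 L/s.
Runoff depth d = ΣQ_DR·Δt / A = 460.0 × 3600 / (8.28 ha) = 20.00 mm.
The 1-cm UH is the DRH scaled by (10 mm)/d, so U_p = 139.0 × 10/20.00 = 69.5 L/s.

U_p ≈ 69.5 L/s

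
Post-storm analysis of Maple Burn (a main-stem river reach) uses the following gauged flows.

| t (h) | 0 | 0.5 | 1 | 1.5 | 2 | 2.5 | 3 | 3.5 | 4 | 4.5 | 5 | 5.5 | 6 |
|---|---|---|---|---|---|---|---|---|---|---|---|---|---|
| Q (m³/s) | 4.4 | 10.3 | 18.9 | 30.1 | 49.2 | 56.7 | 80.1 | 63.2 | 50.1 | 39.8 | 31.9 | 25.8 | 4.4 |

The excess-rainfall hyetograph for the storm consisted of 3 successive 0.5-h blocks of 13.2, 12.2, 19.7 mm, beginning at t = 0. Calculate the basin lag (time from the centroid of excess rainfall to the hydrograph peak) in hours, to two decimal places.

Centroid of excess rainfall: t_c = Σ P_i·t̄_i / ΣP_i = 0.8221 h (block centres at 0.25, 0.75, 1.25 h).
Hydrograph peak occurs at t = 3 h, so basin lag t_L = 3 − 0.8221 = 2.18 h.

t_L ≈ 2.18 h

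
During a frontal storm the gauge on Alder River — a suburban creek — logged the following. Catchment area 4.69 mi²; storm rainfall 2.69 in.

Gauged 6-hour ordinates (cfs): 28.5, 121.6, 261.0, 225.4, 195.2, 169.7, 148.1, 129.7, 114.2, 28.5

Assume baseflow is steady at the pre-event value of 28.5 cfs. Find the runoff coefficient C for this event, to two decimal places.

C ≈ 0.84

ΣQ_DR = 1137 cfs; V = ΣQ_DR·Δt = 2.456 × 10^7 ft³.
Runoff depth d = V / A = 2.254 in.
C = d / P = 2.254 / 2.69 = 0.84.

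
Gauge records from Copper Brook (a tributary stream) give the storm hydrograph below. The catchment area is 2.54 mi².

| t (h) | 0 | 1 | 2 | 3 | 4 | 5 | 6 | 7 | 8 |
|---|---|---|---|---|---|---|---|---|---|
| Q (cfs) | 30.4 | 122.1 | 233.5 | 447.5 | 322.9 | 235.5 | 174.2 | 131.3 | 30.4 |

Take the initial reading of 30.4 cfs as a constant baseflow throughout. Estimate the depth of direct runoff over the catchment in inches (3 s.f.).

Direct runoff: 0.0, 91.7, 203.1, 417.1, 292.5, 205.1, 143.8, 100.9, 0.0 cfs; ΣQ_DR = 1454 cfs.
V = ΣQ_DR · Δt = 1454 × 3600 s = 5.235 × 10^6 ft³.
Over A = 2.54 mi², depth = V / A = 0.887 in.

d ≈ 0.887 in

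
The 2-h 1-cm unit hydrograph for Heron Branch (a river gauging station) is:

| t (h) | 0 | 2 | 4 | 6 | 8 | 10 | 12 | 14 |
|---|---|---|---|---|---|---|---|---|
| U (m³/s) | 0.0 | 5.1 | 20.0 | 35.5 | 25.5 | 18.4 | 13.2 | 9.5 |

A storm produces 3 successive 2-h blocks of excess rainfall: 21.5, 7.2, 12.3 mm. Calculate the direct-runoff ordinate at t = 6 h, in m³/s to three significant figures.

Q ≈ 97.0 m³/s

By discrete convolution, Q_j = Σ (P_i / 10 mm) · U_{j−i}.
At t = 6 h (j=3): Q = (21.5/10)·35.5 + (7.2/10)·20.0 + (12.3/10)·5.1 = 97.0 m³/s.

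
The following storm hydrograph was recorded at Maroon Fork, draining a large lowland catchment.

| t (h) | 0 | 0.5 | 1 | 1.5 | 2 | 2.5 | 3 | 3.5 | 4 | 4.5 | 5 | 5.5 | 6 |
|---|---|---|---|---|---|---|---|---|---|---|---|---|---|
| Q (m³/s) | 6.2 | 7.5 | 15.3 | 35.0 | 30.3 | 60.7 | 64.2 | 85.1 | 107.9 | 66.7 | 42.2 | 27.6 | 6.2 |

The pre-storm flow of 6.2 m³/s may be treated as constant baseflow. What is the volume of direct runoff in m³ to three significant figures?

Direct-runoff ordinates (Q − Q_b): 0.0, 1.3, 9.1, 28.8, 24.1, 54.5, 58.0, 78.9, 101.7, 60.5, 36.0, 21.4, 0.0 m³/s.
ΣQ_DR = 474.3 m³/s.
With Δt = 0.5 h = 1800 s, V = ΣQ_DR · Δt = 474.3 × 1800 = 8.54 × 10^5 m³.

V ≈ 8.54 × 10^5 m³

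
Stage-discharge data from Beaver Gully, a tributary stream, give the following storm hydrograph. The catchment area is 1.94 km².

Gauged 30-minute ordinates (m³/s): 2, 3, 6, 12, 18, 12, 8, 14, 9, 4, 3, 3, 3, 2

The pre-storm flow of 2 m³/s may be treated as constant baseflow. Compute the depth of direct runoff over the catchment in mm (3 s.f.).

d ≈ 65.9 mm

Direct runoff: 0.0, 1.0, 4.0, 10.0, 16.0, 10.0, 6.0, 12.0, 7.0, 2.0, 1.0, 1.0, 1.0, 0.0 m³/s; ΣQ_DR = 71.00 m³/s.
V = ΣQ_DR · Δt = 71.00 × 1800 s = 1.278 × 10^5 m³.
Over A = 1.94 km², depth = V / A = 65.9 mm.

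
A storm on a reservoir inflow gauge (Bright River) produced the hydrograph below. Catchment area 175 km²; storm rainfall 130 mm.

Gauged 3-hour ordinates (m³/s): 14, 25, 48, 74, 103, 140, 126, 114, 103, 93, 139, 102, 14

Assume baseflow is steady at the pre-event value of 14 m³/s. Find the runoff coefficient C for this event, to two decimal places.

ΣQ_DR = 913.0 m³/s; V = ΣQ_DR·Δt = 9.860 × 10^6 m³.
Runoff depth d = V / A = 56.35 mm.
C = d / P = 56.35 / 130 = 0.43.

C ≈ 0.43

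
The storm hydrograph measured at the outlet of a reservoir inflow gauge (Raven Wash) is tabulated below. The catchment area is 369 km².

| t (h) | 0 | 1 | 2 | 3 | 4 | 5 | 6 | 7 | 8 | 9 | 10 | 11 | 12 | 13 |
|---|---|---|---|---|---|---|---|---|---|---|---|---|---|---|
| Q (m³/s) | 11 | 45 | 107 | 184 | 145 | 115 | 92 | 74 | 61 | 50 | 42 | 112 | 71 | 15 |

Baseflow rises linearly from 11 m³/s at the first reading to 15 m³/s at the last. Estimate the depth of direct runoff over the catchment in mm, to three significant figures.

Direct runoff: 0.00, 33.69, 95.38, 172.08, 132.77, 102.46, 79.15, 60.85, 47.54, 36.23, 27.92, 97.62, 56.31, 0.00 m³/s; ΣQ_DR = 942.0 m³/s.
V = ΣQ_DR · Δt = 942.0 × 3600 s = 3.391 × 10^6 m³.
Over A = 369 km², depth = V / A = 9.19 mm.

d ≈ 9.19 mm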